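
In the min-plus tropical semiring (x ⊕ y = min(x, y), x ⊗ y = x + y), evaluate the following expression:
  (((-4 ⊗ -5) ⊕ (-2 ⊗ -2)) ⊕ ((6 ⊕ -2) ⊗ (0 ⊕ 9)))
(((-4 ⊗ -5) ⊕ (-2 ⊗ -2)) ⊕ ((6 ⊕ -2) ⊗ (0 ⊕ 9))) = -9

Expand innermost to outermost. Recall ⊕ takes the minimum of its arguments and ⊗ takes their sum. Working out the expression (((-4 ⊗ -5) ⊕ (-2 ⊗ -2)) ⊕ ((6 ⊕ -2) ⊗ (0 ⊕ 9))) gives -9.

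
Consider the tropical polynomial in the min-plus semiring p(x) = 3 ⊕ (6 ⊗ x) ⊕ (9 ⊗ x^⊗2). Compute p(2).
p(2) = 3

A tropical monomial a ⊗ x^⊗i evaluates to a + i · x. Evaluating each term at x = 2:
  Term 0 contributes 3 + 0 · 2 = 3
  Term 1 contributes 6 + 1 · 2 = 8
  Term 2 contributes 9 + 2 · 2 = 13
p(2) = ⊕ of these = min[3, 8, 13] = 3.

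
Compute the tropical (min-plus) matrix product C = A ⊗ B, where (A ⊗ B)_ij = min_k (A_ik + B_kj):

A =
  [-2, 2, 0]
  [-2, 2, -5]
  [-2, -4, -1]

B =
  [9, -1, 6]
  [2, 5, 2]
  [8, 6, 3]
A ⊗ B =
  [4, -3, 3]
  [3, -3, -2]
  [-2, -3, -2]

Apply the min-plus product entry-by-entry:
  C[0][0] = min over k of (A[0][0] + B[0][0] = -2 + 9 = 7, A[0][1] + B[1][0] = 2 + 2 = 4, A[0][2] + B[2][0] = 0 + 8 = 8) = 4 (attained at k = 1)
  C[0][1] = min over k of (A[0][0] + B[0][1] = -2 + -1 = -3, A[0][1] + B[1][1] = 2 + 5 = 7, A[0][2] + B[2][1] = 0 + 6 = 6) = -3 (attained at k = 0)
  C[0][2] = min over k of (A[0][0] + B[0][2] = -2 + 6 = 4, A[0][1] + B[1][2] = 2 + 2 = 4, A[0][2] + B[2][2] = 0 + 3 = 3) = 3 (attained at k = 2)
  C[1][0] = min over k of (A[1][0] + B[0][0] = -2 + 9 = 7, A[1][1] + B[1][0] = 2 + 2 = 4, A[1][2] + B[2][0] = -5 + 8 = 3) = 3 (attained at k = 2)
  C[1][1] = min over k of (A[1][0] + B[0][1] = -2 + -1 = -3, A[1][1] + B[1][1] = 2 + 5 = 7, A[1][2] + B[2][1] = -5 + 6 = 1) = -3 (attained at k = 0)
  C[1][2] = min over k of (A[1][0] + B[0][2] = -2 + 6 = 4, A[1][1] + B[1][2] = 2 + 2 = 4, A[1][2] + B[2][2] = -5 + 3 = -2) = -2 (attained at k = 2)
  C[2][0] = min over k of (A[2][0] + B[0][0] = -2 + 9 = 7, A[2][1] + B[1][0] = -4 + 2 = -2, A[2][2] + B[2][0] = -1 + 8 = 7) = -2 (attained at k = 1)
  C[2][1] = min over k of (A[2][0] + B[0][1] = -2 + -1 = -3, A[2][1] + B[1][1] = -4 + 5 = 1, A[2][2] + B[2][1] = -1 + 6 = 5) = -3 (attained at k = 0)
  C[2][2] = min over k of (A[2][0] + B[0][2] = -2 + 6 = 4, A[2][1] + B[1][2] = -4 + 2 = -2, A[2][2] + B[2][2] = -1 + 3 = 2) = -2 (attained at k = 1)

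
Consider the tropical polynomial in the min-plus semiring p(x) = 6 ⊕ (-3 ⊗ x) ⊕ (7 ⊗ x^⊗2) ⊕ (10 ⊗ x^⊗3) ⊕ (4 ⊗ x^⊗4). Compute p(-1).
p(-1) = -4

A tropical monomial a ⊗ x^⊗i evaluates to a + i · x. Evaluating each term at x = -1:
  Term 0 contributes 6 + 0 · -1 = 6
  Term 1 contributes -3 + 1 · -1 = -4
  Term 2 contributes 7 + 2 · -1 = 5
  Term 3 contributes 10 + 3 · -1 = 7
  Term 4 contributes 4 + 4 · -1 = 0
p(-1) = ⊕ of these = min[6, -4, 5, 7, 0] = -4.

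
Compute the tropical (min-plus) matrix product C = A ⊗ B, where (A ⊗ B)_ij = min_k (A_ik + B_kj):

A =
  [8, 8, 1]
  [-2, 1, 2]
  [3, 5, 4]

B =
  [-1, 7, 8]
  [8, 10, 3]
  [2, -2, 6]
A ⊗ B =
  [3, -1, 7]
  [-3, 0, 4]
  [2, 2, 8]

Apply the min-plus product entry-by-entry:
  C[0][0] = min over k of (A[0][0] + B[0][0] = 8 + -1 = 7, A[0][1] + B[1][0] = 8 + 8 = 16, A[0][2] + B[2][0] = 1 + 2 = 3) = 3 (attained at k = 2)
  C[0][1] = min over k of (A[0][0] + B[0][1] = 8 + 7 = 15, A[0][1] + B[1][1] = 8 + 10 = 18, A[0][2] + B[2][1] = 1 + -2 = -1) = -1 (attained at k = 2)
  C[0][2] = min over k of (A[0][0] + B[0][2] = 8 + 8 = 16, A[0][1] + B[1][2] = 8 + 3 = 11, A[0][2] + B[2][2] = 1 + 6 = 7) = 7 (attained at k = 2)
  C[1][0] = min over k of (A[1][0] + B[0][0] = -2 + -1 = -3, A[1][1] + B[1][0] = 1 + 8 = 9, A[1][2] + B[2][0] = 2 + 2 = 4) = -3 (attained at k = 0)
  C[1][1] = min over k of (A[1][0] + B[0][1] = -2 + 7 = 5, A[1][1] + B[1][1] = 1 + 10 = 11, A[1][2] + B[2][1] = 2 + -2 = 0) = 0 (attained at k = 2)
  C[1][2] = min over k of (A[1][0] + B[0][2] = -2 + 8 = 6, A[1][1] + B[1][2] = 1 + 3 = 4, A[1][2] + B[2][2] = 2 + 6 = 8) = 4 (attained at k = 1)
  C[2][0] = min over k of (A[2][0] + B[0][0] = 3 + -1 = 2, A[2][1] + B[1][0] = 5 + 8 = 13, A[2][2] + B[2][0] = 4 + 2 = 6) = 2 (attained at k = 0)
  C[2][1] = min over k of (A[2][0] + B[0][1] = 3 + 7 = 10, A[2][1] + B[1][1] = 5 + 10 = 15, A[2][2] + B[2][1] = 4 + -2 = 2) = 2 (attained at k = 2)
  C[2][2] = min over k of (A[2][0] + B[0][2] = 3 + 8 = 11, A[2][1] + B[1][2] = 5 + 3 = 8, A[2][2] + B[2][2] = 4 + 6 = 10) = 8 (attained at k = 1)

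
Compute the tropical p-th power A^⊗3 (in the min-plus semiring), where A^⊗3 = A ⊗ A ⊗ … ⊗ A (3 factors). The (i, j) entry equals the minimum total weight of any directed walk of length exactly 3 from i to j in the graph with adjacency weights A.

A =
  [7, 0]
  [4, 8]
A^⊗3 =
  [11, 4]
  [8, 11]

Each entry (A^⊗3)_ij equals the minimum over all length-3 walks i = v_0 → v_1 → … → v_3 = j of Σ_t A[v_t][v_{t+1}]. For example, for (i, j) = (0, 1) we minimise over 4 possible intermediate vertex sequences; the minimum is 4, attained along the walk 0 → 1 → 0 → 1.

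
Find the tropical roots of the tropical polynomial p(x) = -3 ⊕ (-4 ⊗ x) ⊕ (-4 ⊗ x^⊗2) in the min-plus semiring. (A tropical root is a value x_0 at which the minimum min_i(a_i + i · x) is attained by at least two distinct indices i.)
Roots: {0, 1}

Each tropical root is a break point of the lower envelope of the lines y = a_i + i · x (there are 3 lines, with slopes 0, 1, ..., 2). Only the lines that attain the minimum somewhere contribute to roots; other lines are dominated. Here the surviving (envelope) indices are i = 2, i = 1, i = 0.
Intersections between consecutive envelope lines give the roots: for adjacent envelope indices i < j the intersection is x = (a_i − a_j) / (j − i). Reading off the sorted break points: {0, 1}.
Verification: at each break x_0, at least two indices attain the minimum of min_i(a_i + i · x_0).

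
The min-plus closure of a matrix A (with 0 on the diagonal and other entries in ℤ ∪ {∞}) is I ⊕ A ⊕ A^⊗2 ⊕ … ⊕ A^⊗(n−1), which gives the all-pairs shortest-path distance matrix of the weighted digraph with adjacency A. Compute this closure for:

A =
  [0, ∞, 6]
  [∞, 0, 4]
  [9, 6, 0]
Closure =
  [0, 12, 6]
  [13, 0, 4]
  [9, 6, 0]

This is the Floyd-Warshall all-pairs shortest-path computation. For each intermediate vertex k = 0, 1, …, 2, update dist[i][j] ← min(dist[i][j], dist[i][k] + dist[k][j]). The final matrix gives, for each (i, j), the minimum total weight of any directed path from i to j (possibly empty when i = j).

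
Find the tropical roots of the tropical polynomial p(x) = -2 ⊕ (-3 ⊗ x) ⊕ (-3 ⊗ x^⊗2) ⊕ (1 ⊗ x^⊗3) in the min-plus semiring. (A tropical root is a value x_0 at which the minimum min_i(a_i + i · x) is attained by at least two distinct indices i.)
Roots: {-4, 0, 1}

Each tropical root is a break point of the lower envelope of the lines y = a_i + i · x (there are 4 lines, with slopes 0, 1, ..., 3). Only the lines that attain the minimum somewhere contribute to roots; other lines are dominated. Here the surviving (envelope) indices are i = 3, i = 2, i = 1, i = 0.
Intersections between consecutive envelope lines give the roots: for adjacent envelope indices i < j the intersection is x = (a_i − a_j) / (j − i). Reading off the sorted break points: {-4, 0, 1}.
Verification: at each break x_0, at least two indices attain the minimum of min_i(a_i + i · x_0).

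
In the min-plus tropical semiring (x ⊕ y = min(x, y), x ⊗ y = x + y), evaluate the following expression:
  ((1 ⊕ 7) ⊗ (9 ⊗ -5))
((1 ⊕ 7) ⊗ (9 ⊗ -5)) = 5

Expand innermost to outermost. Recall ⊕ takes the minimum of its arguments and ⊗ takes their sum. Working out the expression ((1 ⊕ 7) ⊗ (9 ⊗ -5)) gives 5.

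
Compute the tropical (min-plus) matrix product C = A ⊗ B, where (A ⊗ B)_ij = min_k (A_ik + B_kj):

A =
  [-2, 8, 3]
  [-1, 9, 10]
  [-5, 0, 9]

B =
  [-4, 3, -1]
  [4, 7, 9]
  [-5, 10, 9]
A ⊗ B =
  [-6, 1, -3]
  [-5, 2, -2]
  [-9, -2, -6]

Apply the min-plus product entry-by-entry:
  C[0][0] = min over k of (A[0][0] + B[0][0] = -2 + -4 = -6, A[0][1] + B[1][0] = 8 + 4 = 12, A[0][2] + B[2][0] = 3 + -5 = -2) = -6 (attained at k = 0)
  C[0][1] = min over k of (A[0][0] + B[0][1] = -2 + 3 = 1, A[0][1] + B[1][1] = 8 + 7 = 15, A[0][2] + B[2][1] = 3 + 10 = 13) = 1 (attained at k = 0)
  C[0][2] = min over k of (A[0][0] + B[0][2] = -2 + -1 = -3, A[0][1] + B[1][2] = 8 + 9 = 17, A[0][2] + B[2][2] = 3 + 9 = 12) = -3 (attained at k = 0)
  C[1][0] = min over k of (A[1][0] + B[0][0] = -1 + -4 = -5, A[1][1] + B[1][0] = 9 + 4 = 13, A[1][2] + B[2][0] = 10 + -5 = 5) = -5 (attained at k = 0)
  C[1][1] = min over k of (A[1][0] + B[0][1] = -1 + 3 = 2, A[1][1] + B[1][1] = 9 + 7 = 16, A[1][2] + B[2][1] = 10 + 10 = 20) = 2 (attained at k = 0)
  C[1][2] = min over k of (A[1][0] + B[0][2] = -1 + -1 = -2, A[1][1] + B[1][2] = 9 + 9 = 18, A[1][2] + B[2][2] = 10 + 9 = 19) = -2 (attained at k = 0)
  C[2][0] = min over k of (A[2][0] + B[0][0] = -5 + -4 = -9, A[2][1] + B[1][0] = 0 + 4 = 4, A[2][2] + B[2][0] = 9 + -5 = 4) = -9 (attained at k = 0)
  C[2][1] = min over k of (A[2][0] + B[0][1] = -5 + 3 = -2, A[2][1] + B[1][1] = 0 + 7 = 7, A[2][2] + B[2][1] = 9 + 10 = 19) = -2 (attained at k = 0)
  C[2][2] = min over k of (A[2][0] + B[0][2] = -5 + -1 = -6, A[2][1] + B[1][2] = 0 + 9 = 9, A[2][2] + B[2][2] = 9 + 9 = 18) = -6 (attained at k = 0)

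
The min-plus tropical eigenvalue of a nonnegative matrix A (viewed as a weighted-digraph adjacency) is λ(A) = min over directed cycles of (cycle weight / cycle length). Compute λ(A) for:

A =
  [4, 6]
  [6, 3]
λ(A) = 3

Enumerate directed cycles and compute their means (weight / length). Sample:
  cycle 0 → 0: weight = 4, length = 1, mean = 4/1 ≈ 4.000
  cycle 1 → 1: weight = 3, length = 1, mean = 3/1 ≈ 3.000
  cycle 0 → 1 → 0: weight = 12, length = 2, mean = 12/2 ≈ 6.000
  cycle 1 → 0 → 1: weight = 12, length = 2, mean = 12/2 ≈ 6.000
Minimum mean = 3.000, attained e.g. along the cycle 1 → 1 with weight 3 and length 1. So λ(A) = 3/1 = 3.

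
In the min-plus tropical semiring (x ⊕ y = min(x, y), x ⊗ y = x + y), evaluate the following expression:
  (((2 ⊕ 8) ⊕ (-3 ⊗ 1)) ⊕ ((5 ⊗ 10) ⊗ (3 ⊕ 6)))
(((2 ⊕ 8) ⊕ (-3 ⊗ 1)) ⊕ ((5 ⊗ 10) ⊗ (3 ⊕ 6))) = -2

Expand innermost to outermost. Recall ⊕ takes the minimum of its arguments and ⊗ takes their sum. Working out the expression (((2 ⊕ 8) ⊕ (-3 ⊗ 1)) ⊕ ((5 ⊗ 10) ⊗ (3 ⊕ 6))) gives -2.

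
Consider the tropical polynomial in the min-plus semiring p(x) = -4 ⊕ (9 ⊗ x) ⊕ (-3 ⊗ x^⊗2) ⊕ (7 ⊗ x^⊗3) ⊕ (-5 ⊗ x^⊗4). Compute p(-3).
p(-3) = -17

A tropical monomial a ⊗ x^⊗i evaluates to a + i · x. Evaluating each term at x = -3:
  Term 0 contributes -4 + 0 · -3 = -4
  Term 1 contributes 9 + 1 · -3 = 6
  Term 2 contributes -3 + 2 · -3 = -9
  Term 3 contributes 7 + 3 · -3 = -2
  Term 4 contributes -5 + 4 · -3 = -17
p(-3) = ⊕ of these = min[-4, 6, -9, -2, -17] = -17.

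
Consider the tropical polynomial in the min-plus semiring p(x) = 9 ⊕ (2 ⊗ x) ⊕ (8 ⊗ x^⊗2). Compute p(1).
p(1) = 3

A tropical monomial a ⊗ x^⊗i evaluates to a + i · x. Evaluating each term at x = 1:
  Term 0 contributes 9 + 0 · 1 = 9
  Term 1 contributes 2 + 1 · 1 = 3
  Term 2 contributes 8 + 2 · 1 = 10
p(1) = ⊕ of these = min[9, 3, 10] = 3.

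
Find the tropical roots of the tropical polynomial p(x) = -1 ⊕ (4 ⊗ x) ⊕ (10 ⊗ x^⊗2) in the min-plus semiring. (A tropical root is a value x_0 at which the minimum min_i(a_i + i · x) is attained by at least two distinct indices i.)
Roots: {-6, -5}

Each tropical root is a break point of the lower envelope of the lines y = a_i + i · x (there are 3 lines, with slopes 0, 1, ..., 2). Only the lines that attain the minimum somewhere contribute to roots; other lines are dominated. Here the surviving (envelope) indices are i = 2, i = 1, i = 0.
Intersections between consecutive envelope lines give the roots: for adjacent envelope indices i < j the intersection is x = (a_i − a_j) / (j − i). Reading off the sorted break points: {-6, -5}.
Verification: at each break x_0, at least two indices attain the minimum of min_i(a_i + i · x_0).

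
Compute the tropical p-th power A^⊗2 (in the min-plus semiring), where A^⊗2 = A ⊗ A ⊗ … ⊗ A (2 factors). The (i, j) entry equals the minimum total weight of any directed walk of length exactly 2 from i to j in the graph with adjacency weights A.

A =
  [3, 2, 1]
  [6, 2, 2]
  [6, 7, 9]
A^⊗2 =
  [6, 4, 4]
  [8, 4, 4]
  [9, 8, 7]

Each entry (A^⊗2)_ij equals the minimum over all length-2 walks i = v_0 → v_1 → … → v_2 = j of Σ_t A[v_t][v_{t+1}]. For example, for (i, j) = (0, 2) we minimise over 3 possible intermediate vertex sequences; the minimum is 4, attained along the walk 0 → 0 → 2.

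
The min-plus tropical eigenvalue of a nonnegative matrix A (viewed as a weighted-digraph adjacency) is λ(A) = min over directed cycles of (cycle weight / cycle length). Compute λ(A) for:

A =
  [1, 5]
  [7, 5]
λ(A) = 1

Enumerate directed cycles and compute their means (weight / length). Sample:
  cycle 0 → 0: weight = 1, length = 1, mean = 1/1 ≈ 1.000
  cycle 1 → 1: weight = 5, length = 1, mean = 5/1 ≈ 5.000
  cycle 0 → 1 → 0: weight = 12, length = 2, mean = 12/2 ≈ 6.000
  cycle 1 → 0 → 1: weight = 12, length = 2, mean = 12/2 ≈ 6.000
Minimum mean = 1.000, attained e.g. along the cycle 0 → 0 with weight 1 and length 1. So λ(A) = 1/1 = 1.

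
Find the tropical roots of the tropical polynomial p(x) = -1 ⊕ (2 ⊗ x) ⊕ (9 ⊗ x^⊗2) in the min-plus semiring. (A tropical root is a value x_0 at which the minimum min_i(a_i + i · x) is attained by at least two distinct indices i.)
Roots: {-7, -3}

Each tropical root is a break point of the lower envelope of the lines y = a_i + i · x (there are 3 lines, with slopes 0, 1, ..., 2). Only the lines that attain the minimum somewhere contribute to roots; other lines are dominated. Here the surviving (envelope) indices are i = 2, i = 1, i = 0.
Intersections between consecutive envelope lines give the roots: for adjacent envelope indices i < j the intersection is x = (a_i − a_j) / (j − i). Reading off the sorted break points: {-7, -3}.
Verification: at each break x_0, at least two indices attain the minimum of min_i(a_i + i · x_0).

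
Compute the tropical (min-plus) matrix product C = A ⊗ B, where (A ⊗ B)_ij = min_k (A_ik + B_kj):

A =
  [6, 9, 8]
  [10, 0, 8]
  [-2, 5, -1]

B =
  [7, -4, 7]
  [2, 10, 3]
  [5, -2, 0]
A ⊗ B =
  [11, 2, 8]
  [2, 6, 3]
  [4, -6, -1]

Apply the min-plus product entry-by-entry:
  C[0][0] = min over k of (A[0][0] + B[0][0] = 6 + 7 = 13, A[0][1] + B[1][0] = 9 + 2 = 11, A[0][2] + B[2][0] = 8 + 5 = 13) = 11 (attained at k = 1)
  C[0][1] = min over k of (A[0][0] + B[0][1] = 6 + -4 = 2, A[0][1] + B[1][1] = 9 + 10 = 19, A[0][2] + B[2][1] = 8 + -2 = 6) = 2 (attained at k = 0)
  C[0][2] = min over k of (A[0][0] + B[0][2] = 6 + 7 = 13, A[0][1] + B[1][2] = 9 + 3 = 12, A[0][2] + B[2][2] = 8 + 0 = 8) = 8 (attained at k = 2)
  C[1][0] = min over k of (A[1][0] + B[0][0] = 10 + 7 = 17, A[1][1] + B[1][0] = 0 + 2 = 2, A[1][2] + B[2][0] = 8 + 5 = 13) = 2 (attained at k = 1)
  C[1][1] = min over k of (A[1][0] + B[0][1] = 10 + -4 = 6, A[1][1] + B[1][1] = 0 + 10 = 10, A[1][2] + B[2][1] = 8 + -2 = 6) = 6 (attained at k = 0)
  C[1][2] = min over k of (A[1][0] + B[0][2] = 10 + 7 = 17, A[1][1] + B[1][2] = 0 + 3 = 3, A[1][2] + B[2][2] = 8 + 0 = 8) = 3 (attained at k = 1)
  C[2][0] = min over k of (A[2][0] + B[0][0] = -2 + 7 = 5, A[2][1] + B[1][0] = 5 + 2 = 7, A[2][2] + B[2][0] = -1 + 5 = 4) = 4 (attained at k = 2)
  C[2][1] = min over k of (A[2][0] + B[0][1] = -2 + -4 = -6, A[2][1] + B[1][1] = 5 + 10 = 15, A[2][2] + B[2][1] = -1 + -2 = -3) = -6 (attained at k = 0)
  C[2][2] = min over k of (A[2][0] + B[0][2] = -2 + 7 = 5, A[2][1] + B[1][2] = 5 + 3 = 8, A[2][2] + B[2][2] = -1 + 0 = -1) = -1 (attained at k = 2)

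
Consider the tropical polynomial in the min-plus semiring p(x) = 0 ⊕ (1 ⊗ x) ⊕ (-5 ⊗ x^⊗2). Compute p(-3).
p(-3) = -11

A tropical monomial a ⊗ x^⊗i evaluates to a + i · x. Evaluating each term at x = -3:
  Term 0 contributes 0 + 0 · -3 = 0
  Term 1 contributes 1 + 1 · -3 = -2
  Term 2 contributes -5 + 2 · -3 = -11
p(-3) = ⊕ of these = min[0, -2, -11] = -11.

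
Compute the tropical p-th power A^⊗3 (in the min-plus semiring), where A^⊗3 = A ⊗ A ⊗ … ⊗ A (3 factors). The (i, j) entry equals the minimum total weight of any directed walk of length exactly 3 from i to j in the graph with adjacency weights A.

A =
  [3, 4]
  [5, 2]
A^⊗3 =
  [9, 8]
  [9, 6]

Each entry (A^⊗3)_ij equals the minimum over all length-3 walks i = v_0 → v_1 → … → v_3 = j of Σ_t A[v_t][v_{t+1}]. For example, for (i, j) = (0, 1) we minimise over 4 possible intermediate vertex sequences; the minimum is 8, attained along the walk 0 → 1 → 1 → 1.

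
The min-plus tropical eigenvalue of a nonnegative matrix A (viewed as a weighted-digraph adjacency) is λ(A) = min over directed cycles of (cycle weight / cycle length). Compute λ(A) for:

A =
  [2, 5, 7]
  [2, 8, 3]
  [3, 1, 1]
λ(A) = 1

Enumerate directed cycles and compute their means (weight / length). Sample:
  cycle 0 → 0: weight = 2, length = 1, mean = 2/1 ≈ 2.000
  cycle 1 → 1: weight = 8, length = 1, mean = 8/1 ≈ 8.000
  cycle 2 → 2: weight = 1, length = 1, mean = 1/1 ≈ 1.000
  cycle 0 → 1 → 0: weight = 7, length = 2, mean = 7/2 ≈ 3.500
  cycle 0 → 2 → 0: weight = 10, length = 2, mean = 10/2 ≈ 5.000
  cycle 1 → 0 → 1: weight = 7, length = 2, mean = 7/2 ≈ 3.500
Minimum mean = 1.000, attained e.g. along the cycle 2 → 2 with weight 1 and length 1. So λ(A) = 1/1 = 1.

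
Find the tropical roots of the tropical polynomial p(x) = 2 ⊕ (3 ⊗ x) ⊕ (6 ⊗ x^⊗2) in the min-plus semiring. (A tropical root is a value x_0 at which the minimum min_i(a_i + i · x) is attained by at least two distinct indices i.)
Roots: {-3, -1}

Each tropical root is a break point of the lower envelope of the lines y = a_i + i · x (there are 3 lines, with slopes 0, 1, ..., 2). Only the lines that attain the minimum somewhere contribute to roots; other lines are dominated. Here the surviving (envelope) indices are i = 2, i = 1, i = 0.
Intersections between consecutive envelope lines give the roots: for adjacent envelope indices i < j the intersection is x = (a_i − a_j) / (j − i). Reading off the sorted break points: {-3, -1}.
Verification: at each break x_0, at least two indices attain the minimum of min_i(a_i + i · x_0).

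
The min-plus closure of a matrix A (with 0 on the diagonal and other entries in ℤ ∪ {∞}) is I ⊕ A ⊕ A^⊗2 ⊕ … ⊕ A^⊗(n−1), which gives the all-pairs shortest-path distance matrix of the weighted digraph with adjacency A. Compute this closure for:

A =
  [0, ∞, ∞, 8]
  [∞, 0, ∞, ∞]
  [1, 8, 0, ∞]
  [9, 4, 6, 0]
Closure =
  [0, 12, 14, 8]
  [∞, 0, ∞, ∞]
  [1, 8, 0, 9]
  [7, 4, 6, 0]

This is the Floyd-Warshall all-pairs shortest-path computation. For each intermediate vertex k = 0, 1, …, 3, update dist[i][j] ← min(dist[i][j], dist[i][k] + dist[k][j]). The final matrix gives, for each (i, j), the minimum total weight of any directed path from i to j (possibly empty when i = j).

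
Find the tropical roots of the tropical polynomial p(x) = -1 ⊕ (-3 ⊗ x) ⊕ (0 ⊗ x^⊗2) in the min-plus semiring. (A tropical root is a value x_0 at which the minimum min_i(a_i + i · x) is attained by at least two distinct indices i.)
Roots: {-3, 2}

Each tropical root is a break point of the lower envelope of the lines y = a_i + i · x (there are 3 lines, with slopes 0, 1, ..., 2). Only the lines that attain the minimum somewhere contribute to roots; other lines are dominated. Here the surviving (envelope) indices are i = 2, i = 1, i = 0.
Intersections between consecutive envelope lines give the roots: for adjacent envelope indices i < j the intersection is x = (a_i − a_j) / (j − i). Reading off the sorted break points: {-3, 2}.
Verification: at each break x_0, at least two indices attain the minimum of min_i(a_i + i · x_0).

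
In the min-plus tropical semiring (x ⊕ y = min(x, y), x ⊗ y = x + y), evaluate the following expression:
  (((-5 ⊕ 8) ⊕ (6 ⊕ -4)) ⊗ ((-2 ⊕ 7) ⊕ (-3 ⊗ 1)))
(((-5 ⊕ 8) ⊕ (6 ⊕ -4)) ⊗ ((-2 ⊕ 7) ⊕ (-3 ⊗ 1))) = -7

Expand innermost to outermost. Recall ⊕ takes the minimum of its arguments and ⊗ takes their sum. Working out the expression (((-5 ⊕ 8) ⊕ (6 ⊕ -4)) ⊗ ((-2 ⊕ 7) ⊕ (-3 ⊗ 1))) gives -7.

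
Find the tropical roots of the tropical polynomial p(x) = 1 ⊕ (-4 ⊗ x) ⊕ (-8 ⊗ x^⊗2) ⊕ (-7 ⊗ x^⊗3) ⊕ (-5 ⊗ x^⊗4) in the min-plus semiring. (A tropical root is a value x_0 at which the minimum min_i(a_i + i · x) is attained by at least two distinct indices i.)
Roots: {-2, -1, 4, 5}

Each tropical root is a break point of the lower envelope of the lines y = a_i + i · x (there are 5 lines, with slopes 0, 1, ..., 4). Only the lines that attain the minimum somewhere contribute to roots; other lines are dominated. Here the surviving (envelope) indices are i = 4, i = 3, i = 2, i = 1, i = 0.
Intersections between consecutive envelope lines give the roots: for adjacent envelope indices i < j the intersection is x = (a_i − a_j) / (j − i). Reading off the sorted break points: {-2, -1, 4, 5}.
Verification: at each break x_0, at least two indices attain the minimum of min_i(a_i + i · x_0).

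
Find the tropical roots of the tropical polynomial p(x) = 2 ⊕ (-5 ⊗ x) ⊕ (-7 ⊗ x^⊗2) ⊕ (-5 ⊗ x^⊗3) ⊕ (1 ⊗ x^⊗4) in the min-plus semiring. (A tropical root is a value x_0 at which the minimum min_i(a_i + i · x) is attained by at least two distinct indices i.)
Roots: {-6, -2, 2, 7}

Each tropical root is a break point of the lower envelope of the lines y = a_i + i · x (there are 5 lines, with slopes 0, 1, ..., 4). Only the lines that attain the minimum somewhere contribute to roots; other lines are dominated. Here the surviving (envelope) indices are i = 4, i = 3, i = 2, i = 1, i = 0.
Intersections between consecutive envelope lines give the roots: for adjacent envelope indices i < j the intersection is x = (a_i − a_j) / (j − i). Reading off the sorted break points: {-6, -2, 2, 7}.
Verification: at each break x_0, at least two indices attain the minimum of min_i(a_i + i · x_0).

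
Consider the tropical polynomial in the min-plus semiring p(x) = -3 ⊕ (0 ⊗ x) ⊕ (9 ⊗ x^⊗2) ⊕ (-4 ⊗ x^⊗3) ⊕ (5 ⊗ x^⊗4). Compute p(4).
p(4) = -3

A tropical monomial a ⊗ x^⊗i evaluates to a + i · x. Evaluating each term at x = 4:
  Term 0 contributes -3 + 0 · 4 = -3
  Term 1 contributes 0 + 1 · 4 = 4
  Term 2 contributes 9 + 2 · 4 = 17
  Term 3 contributes -4 + 3 · 4 = 8
  Term 4 contributes 5 + 4 · 4 = 21
p(4) = ⊕ of these = min[-3, 4, 17, 8, 21] = -3.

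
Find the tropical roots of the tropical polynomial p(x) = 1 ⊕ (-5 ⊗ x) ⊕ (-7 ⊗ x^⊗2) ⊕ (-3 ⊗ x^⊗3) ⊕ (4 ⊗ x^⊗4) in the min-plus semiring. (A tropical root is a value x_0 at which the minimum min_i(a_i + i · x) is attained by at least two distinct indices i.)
Roots: {-7, -4, 2, 6}

Each tropical root is a break point of the lower envelope of the lines y = a_i + i · x (there are 5 lines, with slopes 0, 1, ..., 4). Only the lines that attain the minimum somewhere contribute to roots; other lines are dominated. Here the surviving (envelope) indices are i = 4, i = 3, i = 2, i = 1, i = 0.
Intersections between consecutive envelope lines give the roots: for adjacent envelope indices i < j the intersection is x = (a_i − a_j) / (j − i). Reading off the sorted break points: {-7, -4, 2, 6}.
Verification: at each break x_0, at least two indices attain the minimum of min_i(a_i + i · x_0).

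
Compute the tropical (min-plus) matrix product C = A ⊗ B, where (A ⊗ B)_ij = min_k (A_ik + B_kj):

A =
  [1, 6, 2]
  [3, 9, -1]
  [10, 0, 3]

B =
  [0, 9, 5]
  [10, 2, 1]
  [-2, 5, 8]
A ⊗ B =
  [0, 7, 6]
  [-3, 4, 7]
  [1, 2, 1]

Apply the min-plus product entry-by-entry:
  C[0][0] = min over k of (A[0][0] + B[0][0] = 1 + 0 = 1, A[0][1] + B[1][0] = 6 + 10 = 16, A[0][2] + B[2][0] = 2 + -2 = 0) = 0 (attained at k = 2)
  C[0][1] = min over k of (A[0][0] + B[0][1] = 1 + 9 = 10, A[0][1] + B[1][1] = 6 + 2 = 8, A[0][2] + B[2][1] = 2 + 5 = 7) = 7 (attained at k = 2)
  C[0][2] = min over k of (A[0][0] + B[0][2] = 1 + 5 = 6, A[0][1] + B[1][2] = 6 + 1 = 7, A[0][2] + B[2][2] = 2 + 8 = 10) = 6 (attained at k = 0)
  C[1][0] = min over k of (A[1][0] + B[0][0] = 3 + 0 = 3, A[1][1] + B[1][0] = 9 + 10 = 19, A[1][2] + B[2][0] = -1 + -2 = -3) = -3 (attained at k = 2)
  C[1][1] = min over k of (A[1][0] + B[0][1] = 3 + 9 = 12, A[1][1] + B[1][1] = 9 + 2 = 11, A[1][2] + B[2][1] = -1 + 5 = 4) = 4 (attained at k = 2)
  C[1][2] = min over k of (A[1][0] + B[0][2] = 3 + 5 = 8, A[1][1] + B[1][2] = 9 + 1 = 10, A[1][2] + B[2][2] = -1 + 8 = 7) = 7 (attained at k = 2)
  C[2][0] = min over k of (A[2][0] + B[0][0] = 10 + 0 = 10, A[2][1] + B[1][0] = 0 + 10 = 10, A[2][2] + B[2][0] = 3 + -2 = 1) = 1 (attained at k = 2)
  C[2][1] = min over k of (A[2][0] + B[0][1] = 10 + 9 = 19, A[2][1] + B[1][1] = 0 + 2 = 2, A[2][2] + B[2][1] = 3 + 5 = 8) = 2 (attained at k = 1)
  C[2][2] = min over k of (A[2][0] + B[0][2] = 10 + 5 = 15, A[2][1] + B[1][2] = 0 + 1 = 1, A[2][2] + B[2][2] = 3 + 8 = 11) = 1 (attained at k = 1)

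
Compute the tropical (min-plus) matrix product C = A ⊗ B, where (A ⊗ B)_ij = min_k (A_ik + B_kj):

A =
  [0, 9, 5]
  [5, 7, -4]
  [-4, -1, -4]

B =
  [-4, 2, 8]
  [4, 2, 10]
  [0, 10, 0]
A ⊗ B =
  [-4, 2, 5]
  [-4, 6, -4]
  [-8, -2, -4]

Apply the min-plus product entry-by-entry:
  C[0][0] = min over k of (A[0][0] + B[0][0] = 0 + -4 = -4, A[0][1] + B[1][0] = 9 + 4 = 13, A[0][2] + B[2][0] = 5 + 0 = 5) = -4 (attained at k = 0)
  C[0][1] = min over k of (A[0][0] + B[0][1] = 0 + 2 = 2, A[0][1] + B[1][1] = 9 + 2 = 11, A[0][2] + B[2][1] = 5 + 10 = 15) = 2 (attained at k = 0)
  C[0][2] = min over k of (A[0][0] + B[0][2] = 0 + 8 = 8, A[0][1] + B[1][2] = 9 + 10 = 19, A[0][2] + B[2][2] = 5 + 0 = 5) = 5 (attained at k = 2)
  C[1][0] = min over k of (A[1][0] + B[0][0] = 5 + -4 = 1, A[1][1] + B[1][0] = 7 + 4 = 11, A[1][2] + B[2][0] = -4 + 0 = -4) = -4 (attained at k = 2)
  C[1][1] = min over k of (A[1][0] + B[0][1] = 5 + 2 = 7, A[1][1] + B[1][1] = 7 + 2 = 9, A[1][2] + B[2][1] = -4 + 10 = 6) = 6 (attained at k = 2)
  C[1][2] = min over k of (A[1][0] + B[0][2] = 5 + 8 = 13, A[1][1] + B[1][2] = 7 + 10 = 17, A[1][2] + B[2][2] = -4 + 0 = -4) = -4 (attained at k = 2)
  C[2][0] = min over k of (A[2][0] + B[0][0] = -4 + -4 = -8, A[2][1] + B[1][0] = -1 + 4 = 3, A[2][2] + B[2][0] = -4 + 0 = -4) = -8 (attained at k = 0)
  C[2][1] = min over k of (A[2][0] + B[0][1] = -4 + 2 = -2, A[2][1] + B[1][1] = -1 + 2 = 1, A[2][2] + B[2][1] = -4 + 10 = 6) = -2 (attained at k = 0)
  C[2][2] = min over k of (A[2][0] + B[0][2] = -4 + 8 = 4, A[2][1] + B[1][2] = -1 + 10 = 9, A[2][2] + B[2][2] = -4 + 0 = -4) = -4 (attained at k = 2)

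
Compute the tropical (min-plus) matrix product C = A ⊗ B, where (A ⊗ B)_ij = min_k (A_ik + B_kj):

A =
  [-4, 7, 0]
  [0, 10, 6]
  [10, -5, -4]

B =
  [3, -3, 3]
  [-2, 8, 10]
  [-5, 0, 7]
A ⊗ B =
  [-5, -7, -1]
  [1, -3, 3]
  [-9, -4, 3]

Apply the min-plus product entry-by-entry:
  C[0][0] = min over k of (A[0][0] + B[0][0] = -4 + 3 = -1, A[0][1] + B[1][0] = 7 + -2 = 5, A[0][2] + B[2][0] = 0 + -5 = -5) = -5 (attained at k = 2)
  C[0][1] = min over k of (A[0][0] + B[0][1] = -4 + -3 = -7, A[0][1] + B[1][1] = 7 + 8 = 15, A[0][2] + B[2][1] = 0 + 0 = 0) = -7 (attained at k = 0)
  C[0][2] = min over k of (A[0][0] + B[0][2] = -4 + 3 = -1, A[0][1] + B[1][2] = 7 + 10 = 17, A[0][2] + B[2][2] = 0 + 7 = 7) = -1 (attained at k = 0)
  C[1][0] = min over k of (A[1][0] + B[0][0] = 0 + 3 = 3, A[1][1] + B[1][0] = 10 + -2 = 8, A[1][2] + B[2][0] = 6 + -5 = 1) = 1 (attained at k = 2)
  C[1][1] = min over k of (A[1][0] + B[0][1] = 0 + -3 = -3, A[1][1] + B[1][1] = 10 + 8 = 18, A[1][2] + B[2][1] = 6 + 0 = 6) = -3 (attained at k = 0)
  C[1][2] = min over k of (A[1][0] + B[0][2] = 0 + 3 = 3, A[1][1] + B[1][2] = 10 + 10 = 20, A[1][2] + B[2][2] = 6 + 7 = 13) = 3 (attained at k = 0)
  C[2][0] = min over k of (A[2][0] + B[0][0] = 10 + 3 = 13, A[2][1] + B[1][0] = -5 + -2 = -7, A[2][2] + B[2][0] = -4 + -5 = -9) = -9 (attained at k = 2)
  C[2][1] = min over k of (A[2][0] + B[0][1] = 10 + -3 = 7, A[2][1] + B[1][1] = -5 + 8 = 3, A[2][2] + B[2][1] = -4 + 0 = -4) = -4 (attained at k = 2)
  C[2][2] = min over k of (A[2][0] + B[0][2] = 10 + 3 = 13, A[2][1] + B[1][2] = -5 + 10 = 5, A[2][2] + B[2][2] = -4 + 7 = 3) = 3 (attained at k = 2)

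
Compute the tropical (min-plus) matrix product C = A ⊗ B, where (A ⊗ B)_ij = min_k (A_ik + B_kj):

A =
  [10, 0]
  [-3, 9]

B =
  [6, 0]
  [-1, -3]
A ⊗ B =
  [-1, -3]
  [3, -3]

Apply the min-plus product entry-by-entry:
  C[0][0] = min over k of (A[0][0] + B[0][0] = 10 + 6 = 16, A[0][1] + B[1][0] = 0 + -1 = -1) = -1 (attained at k = 1)
  C[0][1] = min over k of (A[0][0] + B[0][1] = 10 + 0 = 10, A[0][1] + B[1][1] = 0 + -3 = -3) = -3 (attained at k = 1)
  C[1][0] = min over k of (A[1][0] + B[0][0] = -3 + 6 = 3, A[1][1] + B[1][0] = 9 + -1 = 8) = 3 (attained at k = 0)
  C[1][1] = min over k of (A[1][0] + B[0][1] = -3 + 0 = -3, A[1][1] + B[1][1] = 9 + -3 = 6) = -3 (attained at k = 0)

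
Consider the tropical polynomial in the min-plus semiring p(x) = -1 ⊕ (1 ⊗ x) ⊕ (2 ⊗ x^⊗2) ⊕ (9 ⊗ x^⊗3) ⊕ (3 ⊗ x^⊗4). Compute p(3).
p(3) = -1

A tropical monomial a ⊗ x^⊗i evaluates to a + i · x. Evaluating each term at x = 3:
  Term 0 contributes -1 + 0 · 3 = -1
  Term 1 contributes 1 + 1 · 3 = 4
  Term 2 contributes 2 + 2 · 3 = 8
  Term 3 contributes 9 + 3 · 3 = 18
  Term 4 contributes 3 + 4 · 3 = 15
p(3) = ⊕ of these = min[-1, 4, 8, 18, 15] = -1.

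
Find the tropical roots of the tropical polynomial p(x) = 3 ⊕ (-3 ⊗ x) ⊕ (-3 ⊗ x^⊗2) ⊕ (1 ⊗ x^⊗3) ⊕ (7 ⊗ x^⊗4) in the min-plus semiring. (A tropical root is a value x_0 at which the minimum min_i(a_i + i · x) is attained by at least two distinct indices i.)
Roots: {-6, -4, 0, 6}

Each tropical root is a break point of the lower envelope of the lines y = a_i + i · x (there are 5 lines, with slopes 0, 1, ..., 4). Only the lines that attain the minimum somewhere contribute to roots; other lines are dominated. Here the surviving (envelope) indices are i = 4, i = 3, i = 2, i = 1, i = 0.
Intersections between consecutive envelope lines give the roots: for adjacent envelope indices i < j the intersection is x = (a_i − a_j) / (j − i). Reading off the sorted break points: {-6, -4, 0, 6}.
Verification: at each break x_0, at least two indices attain the minimum of min_i(a_i + i · x_0).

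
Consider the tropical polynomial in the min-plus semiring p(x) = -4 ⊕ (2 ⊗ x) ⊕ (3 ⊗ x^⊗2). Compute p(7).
p(7) = -4

A tropical monomial a ⊗ x^⊗i evaluates to a + i · x. Evaluating each term at x = 7:
  Term 0 contributes -4 + 0 · 7 = -4
  Term 1 contributes 2 + 1 · 7 = 9
  Term 2 contributes 3 + 2 · 7 = 17
p(7) = ⊕ of these = min[-4, 9, 17] = -4.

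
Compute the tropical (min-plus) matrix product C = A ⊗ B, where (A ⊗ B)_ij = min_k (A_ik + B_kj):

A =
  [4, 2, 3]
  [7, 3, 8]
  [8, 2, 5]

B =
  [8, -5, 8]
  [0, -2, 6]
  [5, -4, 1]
A ⊗ B =
  [2, -1, 4]
  [3, 1, 9]
  [2, 0, 6]

Apply the min-plus product entry-by-entry:
  C[0][0] = min over k of (A[0][0] + B[0][0] = 4 + 8 = 12, A[0][1] + B[1][0] = 2 + 0 = 2, A[0][2] + B[2][0] = 3 + 5 = 8) = 2 (attained at k = 1)
  C[0][1] = min over k of (A[0][0] + B[0][1] = 4 + -5 = -1, A[0][1] + B[1][1] = 2 + -2 = 0, A[0][2] + B[2][1] = 3 + -4 = -1) = -1 (attained at k = 0)
  C[0][2] = min over k of (A[0][0] + B[0][2] = 4 + 8 = 12, A[0][1] + B[1][2] = 2 + 6 = 8, A[0][2] + B[2][2] = 3 + 1 = 4) = 4 (attained at k = 2)
  C[1][0] = min over k of (A[1][0] + B[0][0] = 7 + 8 = 15, A[1][1] + B[1][0] = 3 + 0 = 3, A[1][2] + B[2][0] = 8 + 5 = 13) = 3 (attained at k = 1)
  C[1][1] = min over k of (A[1][0] + B[0][1] = 7 + -5 = 2, A[1][1] + B[1][1] = 3 + -2 = 1, A[1][2] + B[2][1] = 8 + -4 = 4) = 1 (attained at k = 1)
  C[1][2] = min over k of (A[1][0] + B[0][2] = 7 + 8 = 15, A[1][1] + B[1][2] = 3 + 6 = 9, A[1][2] + B[2][2] = 8 + 1 = 9) = 9 (attained at k = 1)
  C[2][0] = min over k of (A[2][0] + B[0][0] = 8 + 8 = 16, A[2][1] + B[1][0] = 2 + 0 = 2, A[2][2] + B[2][0] = 5 + 5 = 10) = 2 (attained at k = 1)
  C[2][1] = min over k of (A[2][0] + B[0][1] = 8 + -5 = 3, A[2][1] + B[1][1] = 2 + -2 = 0, A[2][2] + B[2][1] = 5 + -4 = 1) = 0 (attained at k = 1)
  C[2][2] = min over k of (A[2][0] + B[0][2] = 8 + 8 = 16, A[2][1] + B[1][2] = 2 + 6 = 8, A[2][2] + B[2][2] = 5 + 1 = 6) = 6 (attained at k = 2)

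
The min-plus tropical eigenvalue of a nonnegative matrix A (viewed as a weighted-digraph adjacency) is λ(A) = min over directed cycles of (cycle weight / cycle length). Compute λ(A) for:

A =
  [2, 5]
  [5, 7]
λ(A) = 2

Enumerate directed cycles and compute their means (weight / length). Sample:
  cycle 0 → 0: weight = 2, length = 1, mean = 2/1 ≈ 2.000
  cycle 1 → 1: weight = 7, length = 1, mean = 7/1 ≈ 7.000
  cycle 0 → 1 → 0: weight = 10, length = 2, mean = 10/2 ≈ 5.000
  cycle 1 → 0 → 1: weight = 10, length = 2, mean = 10/2 ≈ 5.000
Minimum mean = 2.000, attained e.g. along the cycle 0 → 0 with weight 2 and length 1. So λ(A) = 2/1 = 2.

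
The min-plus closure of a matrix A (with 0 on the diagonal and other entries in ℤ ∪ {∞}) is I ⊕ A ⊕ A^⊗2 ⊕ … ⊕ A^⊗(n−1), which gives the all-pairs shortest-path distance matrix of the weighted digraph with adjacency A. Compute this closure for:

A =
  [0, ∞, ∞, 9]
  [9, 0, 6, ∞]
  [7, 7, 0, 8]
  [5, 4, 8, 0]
Closure =
  [0, 13, 17, 9]
  [9, 0, 6, 14]
  [7, 7, 0, 8]
  [5, 4, 8, 0]

This is the Floyd-Warshall all-pairs shortest-path computation. For each intermediate vertex k = 0, 1, …, 3, update dist[i][j] ← min(dist[i][j], dist[i][k] + dist[k][j]). The final matrix gives, for each (i, j), the minimum total weight of any directed path from i to j (possibly empty when i = j).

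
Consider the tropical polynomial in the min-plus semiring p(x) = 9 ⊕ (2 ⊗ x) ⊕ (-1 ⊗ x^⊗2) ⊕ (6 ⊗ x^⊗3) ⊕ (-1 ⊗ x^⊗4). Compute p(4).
p(4) = 6

A tropical monomial a ⊗ x^⊗i evaluates to a + i · x. Evaluating each term at x = 4:
  Term 0 contributes 9 + 0 · 4 = 9
  Term 1 contributes 2 + 1 · 4 = 6
  Term 2 contributes -1 + 2 · 4 = 7
  Term 3 contributes 6 + 3 · 4 = 18
  Term 4 contributes -1 + 4 · 4 = 15
p(4) = ⊕ of these = min[9, 6, 7, 18, 15] = 6.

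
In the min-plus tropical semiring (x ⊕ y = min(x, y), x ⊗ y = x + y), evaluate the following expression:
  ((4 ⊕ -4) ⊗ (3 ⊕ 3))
((4 ⊕ -4) ⊗ (3 ⊕ 3)) = -1

Expand innermost to outermost. Recall ⊕ takes the minimum of its arguments and ⊗ takes their sum. Working out the expression ((4 ⊕ -4) ⊗ (3 ⊕ 3)) gives -1.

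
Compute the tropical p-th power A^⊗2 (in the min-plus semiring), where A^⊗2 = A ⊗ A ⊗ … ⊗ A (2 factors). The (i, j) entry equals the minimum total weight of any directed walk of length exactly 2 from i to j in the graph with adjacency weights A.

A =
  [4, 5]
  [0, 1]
A^⊗2 =
  [5, 6]
  [1, 2]

Each entry (A^⊗2)_ij equals the minimum over all length-2 walks i = v_0 → v_1 → … → v_2 = j of Σ_t A[v_t][v_{t+1}]. For example, for (i, j) = (0, 1) we minimise over 2 possible intermediate vertex sequences; the minimum is 6, attained along the walk 0 → 1 → 1.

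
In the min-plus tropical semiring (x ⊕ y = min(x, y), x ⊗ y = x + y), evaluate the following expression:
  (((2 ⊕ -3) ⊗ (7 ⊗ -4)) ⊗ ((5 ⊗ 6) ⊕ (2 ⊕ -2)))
(((2 ⊕ -3) ⊗ (7 ⊗ -4)) ⊗ ((5 ⊗ 6) ⊕ (2 ⊕ -2))) = -2

Expand innermost to outermost. Recall ⊕ takes the minimum of its arguments and ⊗ takes their sum. Working out the expression (((2 ⊕ -3) ⊗ (7 ⊗ -4)) ⊗ ((5 ⊗ 6) ⊕ (2 ⊕ -2))) gives -2.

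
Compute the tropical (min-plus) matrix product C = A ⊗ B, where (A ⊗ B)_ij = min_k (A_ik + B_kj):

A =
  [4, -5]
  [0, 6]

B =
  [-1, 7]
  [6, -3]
A ⊗ B =
  [1, -8]
  [-1, 3]

Apply the min-plus product entry-by-entry:
  C[0][0] = min over k of (A[0][0] + B[0][0] = 4 + -1 = 3, A[0][1] + B[1][0] = -5 + 6 = 1) = 1 (attained at k = 1)
  C[0][1] = min over k of (A[0][0] + B[0][1] = 4 + 7 = 11, A[0][1] + B[1][1] = -5 + -3 = -8) = -8 (attained at k = 1)
  C[1][0] = min over k of (A[1][0] + B[0][0] = 0 + -1 = -1, A[1][1] + B[1][0] = 6 + 6 = 12) = -1 (attained at k = 0)
  C[1][1] = min over k of (A[1][0] + B[0][1] = 0 + 7 = 7, A[1][1] + B[1][1] = 6 + -3 = 3) = 3 (attained at k = 1)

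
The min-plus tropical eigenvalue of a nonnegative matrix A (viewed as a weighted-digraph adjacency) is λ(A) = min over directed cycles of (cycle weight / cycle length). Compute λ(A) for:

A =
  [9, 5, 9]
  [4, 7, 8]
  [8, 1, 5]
λ(A) = 9/2

Enumerate directed cycles and compute their means (weight / length). Sample:
  cycle 0 → 0: weight = 9, length = 1, mean = 9/1 ≈ 9.000
  cycle 1 → 1: weight = 7, length = 1, mean = 7/1 ≈ 7.000
  cycle 2 → 2: weight = 5, length = 1, mean = 5/1 ≈ 5.000
  cycle 0 → 1 → 0: weight = 9, length = 2, mean = 9/2 ≈ 4.500
  cycle 0 → 2 → 0: weight = 17, length = 2, mean = 17/2 ≈ 8.500
  cycle 1 → 0 → 1: weight = 9, length = 2, mean = 9/2 ≈ 4.500
Minimum mean = 4.500, attained e.g. along the cycle 0 → 1 → 0 with weight 9 and length 2. So λ(A) = 9/2 = 9/2.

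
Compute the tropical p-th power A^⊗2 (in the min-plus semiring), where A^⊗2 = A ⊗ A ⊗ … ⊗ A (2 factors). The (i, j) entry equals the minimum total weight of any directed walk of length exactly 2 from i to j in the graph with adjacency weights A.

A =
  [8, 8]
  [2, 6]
A^⊗2 =
  [10, 14]
  [8, 10]

Each entry (A^⊗2)_ij equals the minimum over all length-2 walks i = v_0 → v_1 → … → v_2 = j of Σ_t A[v_t][v_{t+1}]. For example, for (i, j) = (0, 1) we minimise over 2 possible intermediate vertex sequences; the minimum is 14, attained along the walk 0 → 1 → 1.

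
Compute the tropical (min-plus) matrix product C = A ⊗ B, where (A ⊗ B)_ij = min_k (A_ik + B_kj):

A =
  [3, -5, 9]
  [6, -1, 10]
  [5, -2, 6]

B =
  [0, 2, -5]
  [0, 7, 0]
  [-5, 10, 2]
A ⊗ B =
  [-5, 2, -5]
  [-1, 6, -1]
  [-2, 5, -2]

Apply the min-plus product entry-by-entry:
  C[0][0] = min over k of (A[0][0] + B[0][0] = 3 + 0 = 3, A[0][1] + B[1][0] = -5 + 0 = -5, A[0][2] + B[2][0] = 9 + -5 = 4) = -5 (attained at k = 1)
  C[0][1] = min over k of (A[0][0] + B[0][1] = 3 + 2 = 5, A[0][1] + B[1][1] = -5 + 7 = 2, A[0][2] + B[2][1] = 9 + 10 = 19) = 2 (attained at k = 1)
  C[0][2] = min over k of (A[0][0] + B[0][2] = 3 + -5 = -2, A[0][1] + B[1][2] = -5 + 0 = -5, A[0][2] + B[2][2] = 9 + 2 = 11) = -5 (attained at k = 1)
  C[1][0] = min over k of (A[1][0] + B[0][0] = 6 + 0 = 6, A[1][1] + B[1][0] = -1 + 0 = -1, A[1][2] + B[2][0] = 10 + -5 = 5) = -1 (attained at k = 1)
  C[1][1] = min over k of (A[1][0] + B[0][1] = 6 + 2 = 8, A[1][1] + B[1][1] = -1 + 7 = 6, A[1][2] + B[2][1] = 10 + 10 = 20) = 6 (attained at k = 1)
  C[1][2] = min over k of (A[1][0] + B[0][2] = 6 + -5 = 1, A[1][1] + B[1][2] = -1 + 0 = -1, A[1][2] + B[2][2] = 10 + 2 = 12) = -1 (attained at k = 1)
  C[2][0] = min over k of (A[2][0] + B[0][0] = 5 + 0 = 5, A[2][1] + B[1][0] = -2 + 0 = -2, A[2][2] + B[2][0] = 6 + -5 = 1) = -2 (attained at k = 1)
  C[2][1] = min over k of (A[2][0] + B[0][1] = 5 + 2 = 7, A[2][1] + B[1][1] = -2 + 7 = 5, A[2][2] + B[2][1] = 6 + 10 = 16) = 5 (attained at k = 1)
  C[2][2] = min over k of (A[2][0] + B[0][2] = 5 + -5 = 0, A[2][1] + B[1][2] = -2 + 0 = -2, A[2][2] + B[2][2] = 6 + 2 = 8) = -2 (attained at k = 1)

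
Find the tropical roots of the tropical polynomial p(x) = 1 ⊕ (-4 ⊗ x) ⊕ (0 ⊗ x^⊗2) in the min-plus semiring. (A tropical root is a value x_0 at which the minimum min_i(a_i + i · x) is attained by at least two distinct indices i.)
Roots: {-4, 5}

Each tropical root is a break point of the lower envelope of the lines y = a_i + i · x (there are 3 lines, with slopes 0, 1, ..., 2). Only the lines that attain the minimum somewhere contribute to roots; other lines are dominated. Here the surviving (envelope) indices are i = 2, i = 1, i = 0.
Intersections between consecutive envelope lines give the roots: for adjacent envelope indices i < j the intersection is x = (a_i − a_j) / (j − i). Reading off the sorted break points: {-4, 5}.
Verification: at each break x_0, at least two indices attain the minimum of min_i(a_i + i · x_0).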